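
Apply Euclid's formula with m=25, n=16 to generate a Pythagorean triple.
(369, 800, 881)

Euclid's formula: a = m² - n², b = 2mn, c = m² + n²
m = 25, n = 16
a = 25² - 16² = 625 - 256 = 369
b = 2 × 25 × 16 = 800
c = 25² + 16² = 625 + 256 = 881
Verification: 369² + 800² = 136161 + 640000 = 776161 = 881² ✓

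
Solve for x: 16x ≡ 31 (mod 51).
x ≡ 37 (mod 51)

gcd(16, 51) = 1, which divides 31, so solutions exist.
Find 16^(-1) mod 51 by the extended Euclidean algorithm:
51 = 3 × 16 + 3  ⟹  3 = (1)·51 + (-3)·16
16 = 5 × 3 + 1  ⟹  1 = (-5)·51 + (16)·16
So (16)·16 ≡ 1 (mod 51), i.e. 16^(-1) ≡ 16 (mod 51).
x ≡ 16 × 31 = 496 ≡ 37 (mod 51).
Check: 16 × 37 = 592 ≡ 31 (mod 51).
Unique solution: x ≡ 37 (mod 51)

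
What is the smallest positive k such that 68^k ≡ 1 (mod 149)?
74

149 is prime, so ord(68) divides φ(149) = 148.
Divisors of 148: 1, 2, 4, 37, 74, 148.
Repeated squaring: 68^1 ≡ 68, 68^2 ≡ 5, 68^4 ≡ 25, 68^8 ≡ 29, 68^16 ≡ 96, 68^32 ≡ 127, 68^64 ≡ 37, 68^128 ≡ 28 (mod 149).
Test 68^d mod 149 for each divisor d in increasing order:
68^1 ≡ 68
68^2 ≡ 5
68^4 ≡ 25
68^37 = 68^32·68^4·68^1 ≡ 148
68^74 = 68^64·68^8·68^2 ≡ 1  ← first divisor giving 1
The order is 74.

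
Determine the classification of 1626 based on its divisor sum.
abundant

Proper divisors of 1626: sum = 1 + 2 + 3 + 6 + 271 + 542 + 813 = 1638
Since 1638 > 1626, 1626 is abundant.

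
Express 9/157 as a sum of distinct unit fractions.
1/18 + 1/566 + 1/399879

Greedy algorithm:
9/157: ceiling(157/9) = 18, use 1/18
5/2826: ceiling(2826/5) = 566, use 1/566
1/399879: ceiling(399879/1) = 399879, use 1/399879
Result: 9/157 = 1/18 + 1/566 + 1/399879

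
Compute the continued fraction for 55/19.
[2; 1, 8, 2]

Euclidean algorithm steps:
55 = 2 × 19 + 17
19 = 1 × 17 + 2
17 = 8 × 2 + 1
2 = 2 × 1 + 0
Continued fraction: [2; 1, 8, 2]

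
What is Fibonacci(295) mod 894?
1

Matrix identity: Q^n = [[F_(n+1), F_n], [F_n, F_(n-1)]] with Q = [[1,1],[1,0]].
n = 295 = 100100111₂. Square-and-multiply, entries mod 894:
Q^1 = [[1,1],[1,0]]
Q^2 = (Q^1)² = [[2,1],[1,1]]
Q^4 = (Q^2)² = [[5,3],[3,2]]
Q^9 = (Q^4)²·Q = [[55,34],[34,21]]
Q^18 = (Q^9)² = [[605,796],[796,703]]
Q^36 = (Q^18)² = [[149,552],[552,491]]
Q^73 = (Q^36)²·Q = [[745,595],[595,150]]
Q^147 = (Q^73)²·Q = [[447,746],[746,595]]
Q^295 = (Q^147)²·Q = [[447,1],[1,446]]
F_295 mod 894 = Q^295[0][1] = 1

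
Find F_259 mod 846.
707

Matrix identity: Q^n = [[F_(n+1), F_n], [F_n, F_(n-1)]] with Q = [[1,1],[1,0]].
n = 259 = 100000011₂. Square-and-multiply, entries mod 846:
Q^1 = [[1,1],[1,0]]
Q^2 = (Q^1)² = [[2,1],[1,1]]
Q^4 = (Q^2)² = [[5,3],[3,2]]
Q^8 = (Q^4)² = [[34,21],[21,13]]
Q^16 = (Q^8)² = [[751,141],[141,610]]
Q^32 = (Q^16)² = [[142,705],[705,283]]
Q^64 = (Q^32)² = [[283,141],[141,142]]
Q^129 = (Q^64)²·Q = [[1,142],[142,705]]
Q^259 = (Q^129)²·Q = [[285,707],[707,424]]
F_259 mod 846 = Q^259[0][1] = 707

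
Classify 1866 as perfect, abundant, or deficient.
abundant

Proper divisors of 1866: sum = 1 + 2 + 3 + 6 + 311 + 622 + 933 = 1878
Since 1878 > 1866, 1866 is abundant.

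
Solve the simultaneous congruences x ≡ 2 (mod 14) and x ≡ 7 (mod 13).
72

Using Chinese Remainder Theorem:
M = 14 × 13 = 182
M1 = 13, M2 = 14
y1 = 13^(-1) mod 14 = 13
y2 = 14^(-1) mod 13 = 1
x = (2×13×13 + 7×14×1) mod 182 = 72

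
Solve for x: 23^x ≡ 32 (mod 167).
54

Baby-step giant-step with step n = ⌈√167⌉ = 13.
Baby steps 23^j mod 167 (j:value) for j=0..12: 0:1, 1:23, 2:28, 3:143, 4:116, 5:163, 6:75, 7:55, 8:96, 9:37, 10:16, 11:34, 12:114.
Giant-step multiplier: 23^(-13) ≡ 23^(166-13) = 23^153 ≡ 10 (mod 167).
Giant steps γ_i = 32·10^i mod 167: γ_0=32, γ_1=153, γ_2=27, γ_3=103, γ_4=28 (in table at j=2).
x = i·n + j = 4·13 + 2 = 54.
Check: 23^54 ≡ 32 (mod 167).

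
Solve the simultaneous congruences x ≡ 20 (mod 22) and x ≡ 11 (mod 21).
284

Using Chinese Remainder Theorem:
M = 22 × 21 = 462
M1 = 21, M2 = 22
y1 = 21^(-1) mod 22 = 21
y2 = 22^(-1) mod 21 = 1
x = (20×21×21 + 11×22×1) mod 462 = 284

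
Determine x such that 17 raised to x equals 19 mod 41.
33

Baby-step giant-step with step n = ⌈√41⌉ = 7.
Baby steps 17^j mod 41 (j:value) for j=0..6: 0:1, 1:17, 2:2, 3:34, 4:4, 5:27, 6:8.
Giant-step multiplier: 17^(-7) ≡ 17^(40-7) = 17^33 ≡ 19 (mod 41).
Giant steps γ_i = 19·19^i mod 41: γ_0=19, γ_1=33, γ_2=12, γ_3=23, γ_4=27 (in table at j=5).
x = i·n + j = 4·7 + 5 = 33.
Check: 17^33 ≡ 19 (mod 41).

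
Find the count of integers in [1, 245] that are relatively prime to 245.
168

245 = 5 × 7^2
φ(n) = n × ∏(1 - 1/p) for each prime p dividing n
φ(245) = 245 × (1 - 1/5) × (1 - 1/7) = 168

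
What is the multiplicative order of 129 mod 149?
37

149 is prime, so ord(129) divides φ(149) = 148.
Divisors of 148: 1, 2, 4, 37, 74, 148.
Repeated squaring: 129^1 ≡ 129, 129^2 ≡ 102, 129^4 ≡ 123, 129^8 ≡ 80, 129^16 ≡ 142, 129^32 ≡ 49, 129^64 ≡ 17, 129^128 ≡ 140 (mod 149).
Test 129^d mod 149 for each divisor d in increasing order:
129^1 ≡ 129
129^2 ≡ 102
129^4 ≡ 123
129^37 = 129^32·129^4·129^1 ≡ 1  ← first divisor giving 1
The order is 37.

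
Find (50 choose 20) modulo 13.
2

Using Lucas' theorem:
Write n=50 and k=20 in base 13:
n in base 13: [3, 11]
k in base 13: [1, 7]
C(50,20) mod 13 = ∏ C(n_i, k_i) mod 13
Digit binomials (mod 13): C(3,1) = 3; C(11,7) = 330 ≡ 5
Product: 3 × 5 = 15 ≡ 2 (mod 13)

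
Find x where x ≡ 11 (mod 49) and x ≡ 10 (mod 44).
1726

Using Chinese Remainder Theorem:
M = 49 × 44 = 2156
M1 = 44, M2 = 49
y1 = 44^(-1) mod 49 = 39
y2 = 49^(-1) mod 44 = 9
x = (11×44×39 + 10×49×9) mod 2156 = 1726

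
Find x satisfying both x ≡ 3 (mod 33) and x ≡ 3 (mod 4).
3

Using Chinese Remainder Theorem:
M = 33 × 4 = 132
M1 = 4, M2 = 33
y1 = 4^(-1) mod 33 = 25
y2 = 33^(-1) mod 4 = 1
x = (3×4×25 + 3×33×1) mod 132 = 3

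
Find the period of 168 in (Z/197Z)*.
98

197 is prime, so ord(168) divides φ(197) = 196.
Divisors of 196: 1, 2, 4, 7, 14, 28, 49, 98, 196.
Repeated squaring: 168^1 ≡ 168, 168^2 ≡ 53, 168^4 ≡ 51, 168^8 ≡ 40, 168^16 ≡ 24, 168^32 ≡ 182, 168^64 ≡ 28, 168^128 ≡ 193 (mod 197).
Test 168^d mod 197 for each divisor d in increasing order:
168^1 ≡ 168
168^2 ≡ 53
168^4 ≡ 51
168^7 = 168^4·168^2·168^1 ≡ 19
168^14 = 168^8·168^4·168^2 ≡ 164
168^28 = 168^16·168^8·168^4 ≡ 104
168^49 = 168^32·168^16·168^1 ≡ 196
168^98 = 168^64·168^32·168^2 ≡ 1  ← first divisor giving 1
The order is 98.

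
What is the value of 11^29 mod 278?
113

Repeated squaring. Binary of 29 = 11101.
11^1 ≡ 11 (mod 278); 11^2 ≡ 121 (mod 278); 11^4 ≡ 185 (mod 278); 11^8 ≡ 31 (mod 278); 11^16 ≡ 127 (mod 278)
11^29 = 11^1 × 11^4 × 11^8 × 11^16 ≡ 113 (mod 278)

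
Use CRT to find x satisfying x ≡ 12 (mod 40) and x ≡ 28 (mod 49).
812

Using Chinese Remainder Theorem:
M = 40 × 49 = 1960
M1 = 49, M2 = 40
y1 = 49^(-1) mod 40 = 9
y2 = 40^(-1) mod 49 = 38
x = (12×49×9 + 28×40×38) mod 1960 = 812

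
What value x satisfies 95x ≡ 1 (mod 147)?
65

gcd(95, 147) = 1, so the inverse exists.
Extended Euclidean algorithm on (147, 95):
147 = 1 × 95 + 52  ⟹  52 = (1)·147 + (-1)·95
95 = 1 × 52 + 43  ⟹  43 = (-1)·147 + (2)·95
52 = 1 × 43 + 9  ⟹  9 = (2)·147 + (-3)·95
43 = 4 × 9 + 7  ⟹  7 = (-9)·147 + (14)·95
9 = 1 × 7 + 2  ⟹  2 = (11)·147 + (-17)·95
7 = 3 × 2 + 1  ⟹  1 = (-42)·147 + (65)·95
So (65)·95 ≡ 1 (mod 147), i.e. 95^(-1) ≡ 65 (mod 147).
Check: 95 × 65 = 6175 ≡ 1 (mod 147)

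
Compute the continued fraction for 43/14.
[3; 14]

Euclidean algorithm steps:
43 = 3 × 14 + 1
14 = 14 × 1 + 0
Continued fraction: [3; 14]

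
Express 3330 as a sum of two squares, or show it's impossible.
9² + 57² (a=9, b=57)

Factorization: 3330 = 2 × 3^2 × 5 × 37
By Fermat: n is sum of two squares iff every prime p ≡ 3 (mod 4) appears to even power.
All primes ≡ 3 (mod 4) appear to even power.
Search a = 0, 1, 2, … for 3330 - a² a perfect square: first hit at a = 9: 3330 - 81 = 3249 = 57².
3330 = 9² + 57² = 81 + 3249 ✓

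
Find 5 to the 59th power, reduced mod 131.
91

Repeated squaring. Binary of 59 = 111011.
5^1 ≡ 5 (mod 131); 5^2 ≡ 25 (mod 131); 5^4 ≡ 101 (mod 131); 5^8 ≡ 114 (mod 131); 5^16 ≡ 27 (mod 131); 5^32 ≡ 74 (mod 131)
5^59 = 5^1 × 5^2 × 5^8 × 5^16 × 5^32 ≡ 91 (mod 131)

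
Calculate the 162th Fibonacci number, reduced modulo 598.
330

Matrix identity: Q^n = [[F_(n+1), F_n], [F_n, F_(n-1)]] with Q = [[1,1],[1,0]].
n = 162 = 10100010₂. Square-and-multiply, entries mod 598:
Q^1 = [[1,1],[1,0]]
Q^2 = (Q^1)² = [[2,1],[1,1]]
Q^5 = (Q^2)²·Q = [[8,5],[5,3]]
Q^10 = (Q^5)² = [[89,55],[55,34]]
Q^20 = (Q^10)² = [[182,187],[187,593]]
Q^40 = (Q^20)² = [[519,209],[209,310]]
Q^81 = (Q^40)²·Q = [[129,288],[288,439]]
Q^162 = (Q^81)² = [[317,330],[330,585]]
F_162 mod 598 = Q^162[0][1] = 330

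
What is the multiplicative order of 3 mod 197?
196

197 is prime, so ord(3) divides φ(197) = 196.
Divisors of 196: 1, 2, 4, 7, 14, 28, 49, 98, 196.
Repeated squaring: 3^1 ≡ 3, 3^2 ≡ 9, 3^4 ≡ 81, 3^8 ≡ 60, 3^16 ≡ 54, 3^32 ≡ 158, 3^64 ≡ 142, 3^128 ≡ 70 (mod 197).
Test 3^d mod 197 for each divisor d in increasing order:
3^1 ≡ 3
3^2 ≡ 9
3^4 ≡ 81
3^7 = 3^4·3^2·3^1 ≡ 20
3^14 = 3^8·3^4·3^2 ≡ 6
3^28 = 3^16·3^8·3^4 ≡ 36
3^49 = 3^32·3^16·3^1 ≡ 183
3^98 = 3^64·3^32·3^2 ≡ 196
3^196 = 3^128·3^64·3^4 ≡ 1  ← first divisor giving 1
The order is 196.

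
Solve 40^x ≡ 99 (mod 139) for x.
70

Baby-step giant-step with step n = ⌈√139⌉ = 12.
Baby steps 40^j mod 139 (j:value) for j=0..11: 0:1, 1:40, 2:71, 3:60, 4:37, 5:90, 6:125, 7:135, 8:118, 9:133, 10:38, 11:130.
Giant-step multiplier: 40^(-12) ≡ 40^(138-12) = 40^126 ≡ 100 (mod 139).
Giant steps γ_i = 99·100^i mod 139: γ_0=99, γ_1=31, γ_2=42, γ_3=30, γ_4=81, γ_5=38 (in table at j=10).
x = i·n + j = 5·12 + 10 = 70.
Check: 40^70 ≡ 99 (mod 139).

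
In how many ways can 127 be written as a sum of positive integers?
3913864295

p(n) counts ways to write n as a sum of positive integers (order ignored).
Euler's pentagonal recurrence: p(k) = p(k-1) + p(k-2) - p(k-5) - p(k-7) + p(k-12) + p(k-15) - ... (offsets j(3j∓1)/2, signs ++--, p(0)=1, p(<0)=0).
DP table for k = 0..126: p(0)=1, p(1)=1, p(2)=2, p(3)=3, p(4)=5, p(5)=7, p(6)=11, p(7)=15, p(8)=22, p(9)=30, p(10)=42, p(11)=56, p(12)=77, p(13)=101, p(14)=135, p(15)=176, p(16)=231, p(17)=297, p(18)=385, p(19)=490, p(20)=627, p(21)=792, p(22)=1002, p(23)=1255, p(24)=1575, p(25)=1958, p(26)=2436, p(27)=3010, p(28)=3718, p(29)=4565, p(30)=5604, p(31)=6842, p(32)=8349, p(33)=10143, p(34)=12310, p(35)=14883, p(36)=17977, p(37)=21637, p(38)=26015, p(39)=31185, p(40)=37338, p(41)=44583, p(42)=53174, p(43)=63261, p(44)=75175, p(45)=89134, p(46)=105558, p(47)=124754, p(48)=147273, p(49)=173525, p(50)=204226, p(51)=239943, p(52)=281589, p(53)=329931, p(54)=386155, p(55)=451276, p(56)=526823, p(57)=614154, p(58)=715220, p(59)=831820, p(60)=966467, p(61)=1121505, p(62)=1300156, p(63)=1505499, p(64)=1741630, p(65)=2012558, p(66)=2323520, p(67)=2679689, p(68)=3087735, p(69)=3554345, p(70)=4087968, p(71)=4697205, p(72)=5392783, p(73)=6185689, p(74)=7089500, p(75)=8118264, p(76)=9289091, p(77)=10619863, p(78)=12132164, p(79)=13848650, p(80)=15796476, p(81)=18004327, p(82)=20506255, p(83)=23338469, p(84)=26543660, p(85)=30167357, p(86)=34262962, p(87)=38887673, p(88)=44108109, p(89)=49995925, p(90)=56634173, p(91)=64112359, p(92)=72533807, p(93)=82010177, p(94)=92669720, p(95)=104651419, p(96)=118114304, p(97)=133230930, p(98)=150198136, p(99)=169229875, p(100)=190569292, p(101)=214481126, p(102)=241265379, p(103)=271248950, p(104)=304801365, p(105)=342325709, p(106)=384276336, p(107)=431149389, p(108)=483502844, p(109)=541946240, p(110)=607163746, p(111)=679903203, p(112)=761002156, p(113)=851376628, p(114)=952050665, p(115)=1064144451, p(116)=1188908248, p(117)=1327710076, p(118)=1482074143, p(119)=1653668665, p(120)=1844349560, p(121)=2056148051, p(122)=2291320912, p(123)=2552338241, p(124)=2841940500, p(125)=3163127352, p(126)=3519222692.
Final step: p(127) = p(126) + p(125) - p(122) - p(120) + p(115) + p(112) - p(105) - p(101) + p(92) + p(87) - p(76) - p(70) + p(57) + p(50) - p(35) - p(27) + p(10) + p(1)
= 3519222692 + 3163127352 - 2291320912 - 1844349560 + 1064144451 + 761002156 - 342325709 - 214481126 + 72533807 + 38887673 - 9289091 - 4087968 + 614154 + 204226 - 14883 - 3010 + 42 + 1
= 3913864295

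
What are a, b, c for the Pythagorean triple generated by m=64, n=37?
(2727, 4736, 5465)

Euclid's formula: a = m² - n², b = 2mn, c = m² + n²
m = 64, n = 37
a = 64² - 37² = 4096 - 1369 = 2727
b = 2 × 64 × 37 = 4736
c = 64² + 37² = 4096 + 1369 = 5465
Verification: 2727² + 4736² = 7436529 + 22429696 = 29866225 = 5465² ✓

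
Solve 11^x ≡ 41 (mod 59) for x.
40

Baby-step giant-step with step n = ⌈√59⌉ = 8.
Baby steps 11^j mod 59 (j:value) for j=0..7: 0:1, 1:11, 2:3, 3:33, 4:9, 5:40, 6:27, 7:2.
Giant-step multiplier: 11^(-8) ≡ 11^(58-8) = 11^50 ≡ 51 (mod 59).
Giant steps γ_i = 41·51^i mod 59: γ_0=41, γ_1=26, γ_2=28, γ_3=12, γ_4=22, γ_5=1 (in table at j=0).
x = i·n + j = 5·8 + 0 = 40.
Check: 11^40 ≡ 41 (mod 59).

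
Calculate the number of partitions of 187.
1280011042268

p(n) counts ways to write n as a sum of positive integers (order ignored).
Euler's pentagonal recurrence: p(k) = p(k-1) + p(k-2) - p(k-5) - p(k-7) + p(k-12) + p(k-15) - ... (offsets j(3j∓1)/2, signs ++--, p(0)=1, p(<0)=0).
DP table for k = 0..186: p(0)=1, p(1)=1, p(2)=2, p(3)=3, p(4)=5, p(5)=7, p(6)=11, p(7)=15, p(8)=22, p(9)=30, p(10)=42, p(11)=56, p(12)=77, p(13)=101, p(14)=135, p(15)=176, p(16)=231, p(17)=297, p(18)=385, p(19)=490, p(20)=627, p(21)=792, p(22)=1002, p(23)=1255, p(24)=1575, p(25)=1958, p(26)=2436, p(27)=3010, p(28)=3718, p(29)=4565, p(30)=5604, p(31)=6842, p(32)=8349, p(33)=10143, p(34)=12310, p(35)=14883, p(36)=17977, p(37)=21637, p(38)=26015, p(39)=31185, p(40)=37338, p(41)=44583, p(42)=53174, p(43)=63261, p(44)=75175, p(45)=89134, p(46)=105558, p(47)=124754, p(48)=147273, p(49)=173525, p(50)=204226, p(51)=239943, p(52)=281589, p(53)=329931, p(54)=386155, p(55)=451276, p(56)=526823, p(57)=614154, p(58)=715220, p(59)=831820, p(60)=966467, p(61)=1121505, p(62)=1300156, p(63)=1505499, p(64)=1741630, p(65)=2012558, p(66)=2323520, p(67)=2679689, p(68)=3087735, p(69)=3554345, p(70)=4087968, p(71)=4697205, p(72)=5392783, p(73)=6185689, p(74)=7089500, p(75)=8118264, p(76)=9289091, p(77)=10619863, p(78)=12132164, p(79)=13848650, p(80)=15796476, p(81)=18004327, p(82)=20506255, p(83)=23338469, p(84)=26543660, p(85)=30167357, p(86)=34262962, p(87)=38887673, p(88)=44108109, p(89)=49995925, p(90)=56634173, p(91)=64112359, p(92)=72533807, p(93)=82010177, p(94)=92669720, p(95)=104651419, p(96)=118114304, p(97)=133230930, p(98)=150198136, p(99)=169229875, p(100)=190569292, p(101)=214481126, p(102)=241265379, p(103)=271248950, p(104)=304801365, p(105)=342325709, p(106)=384276336, p(107)=431149389, p(108)=483502844, p(109)=541946240, p(110)=607163746, p(111)=679903203, p(112)=761002156, p(113)=851376628, p(114)=952050665, p(115)=1064144451, p(116)=1188908248, p(117)=1327710076, p(118)=1482074143, p(119)=1653668665, p(120)=1844349560, p(121)=2056148051, p(122)=2291320912, p(123)=2552338241, p(124)=2841940500, p(125)=3163127352, p(126)=3519222692, p(127)=3913864295, p(128)=4351078600, p(129)=4835271870, p(130)=5371315400, p(131)=5964539504, p(132)=6620830889, p(133)=7346629512, p(134)=8149040695, p(135)=9035836076, p(136)=10015581680, p(137)=11097645016, p(138)=12292341831, p(139)=13610949895, p(140)=15065878135, p(141)=16670689208, p(142)=18440293320, p(143)=20390982757, p(144)=22540654445, p(145)=24908858009, p(146)=27517052599, p(147)=30388671978, p(148)=33549419497, p(149)=37027355200, p(150)=40853235313, p(151)=45060624582, p(152)=49686288421, p(153)=54770336324, p(154)=60356673280, p(155)=66493182097, p(156)=73232243759, p(157)=80630964769, p(158)=88751778802, p(159)=97662728555, p(160)=107438159466, p(161)=118159068427, p(162)=129913904637, p(163)=142798995930, p(164)=156919475295, p(165)=172389800255, p(166)=189334822579, p(167)=207890420102, p(168)=228204732751, p(169)=250438925115, p(170)=274768617130, p(171)=301384802048, p(172)=330495499613, p(173)=362326859895, p(174)=397125074750, p(175)=435157697830, p(176)=476715857290, p(177)=522115831195, p(178)=571701605655, p(179)=625846753120, p(180)=684957390936, p(181)=749474411781, p(182)=819876908323, p(183)=896684817527, p(184)=980462880430, p(185)=1071823774337, p(186)=1171432692373.
Final step: p(187) = p(186) + p(185) - p(182) - p(180) + p(175) + p(172) - p(165) - p(161) + p(152) + p(147) - p(136) - p(130) + p(117) + p(110) - p(95) - p(87) + p(70) + p(61) - p(42) - p(32) + p(11) + p(0)
= 1171432692373 + 1071823774337 - 819876908323 - 684957390936 + 435157697830 + 330495499613 - 172389800255 - 118159068427 + 49686288421 + 30388671978 - 10015581680 - 5371315400 + 1327710076 + 607163746 - 104651419 - 38887673 + 4087968 + 1121505 - 53174 - 8349 + 56 + 1
= 1280011042268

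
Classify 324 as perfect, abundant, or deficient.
abundant

Proper divisors of 324: sum = 1 + 2 + 3 + 4 + 6 + 9 + 12 + 18 + 27 + 36 + 54 + 81 + 108 + 162 = 523
Since 523 > 324, 324 is abundant.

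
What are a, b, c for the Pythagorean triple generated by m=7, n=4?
(33, 56, 65)

Euclid's formula: a = m² - n², b = 2mn, c = m² + n²
m = 7, n = 4
a = 7² - 4² = 49 - 16 = 33
b = 2 × 7 × 4 = 56
c = 7² + 4² = 49 + 16 = 65
Verification: 33² + 56² = 1089 + 3136 = 4225 = 65² ✓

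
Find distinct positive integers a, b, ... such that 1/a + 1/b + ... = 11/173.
1/16 + 1/923 + 1/2554864

Greedy algorithm:
11/173: ceiling(173/11) = 16, use 1/16
3/2768: ceiling(2768/3) = 923, use 1/923
1/2554864: ceiling(2554864/1) = 2554864, use 1/2554864
Result: 11/173 = 1/16 + 1/923 + 1/2554864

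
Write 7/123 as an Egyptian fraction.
1/18 + 1/738

Greedy algorithm:
7/123: ceiling(123/7) = 18, use 1/18
1/738: ceiling(738/1) = 738, use 1/738
Result: 7/123 = 1/18 + 1/738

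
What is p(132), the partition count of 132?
6620830889

p(n) counts ways to write n as a sum of positive integers (order ignored).
Euler's pentagonal recurrence: p(k) = p(k-1) + p(k-2) - p(k-5) - p(k-7) + p(k-12) + p(k-15) - ... (offsets j(3j∓1)/2, signs ++--, p(0)=1, p(<0)=0).
DP table for k = 0..131: p(0)=1, p(1)=1, p(2)=2, p(3)=3, p(4)=5, p(5)=7, p(6)=11, p(7)=15, p(8)=22, p(9)=30, p(10)=42, p(11)=56, p(12)=77, p(13)=101, p(14)=135, p(15)=176, p(16)=231, p(17)=297, p(18)=385, p(19)=490, p(20)=627, p(21)=792, p(22)=1002, p(23)=1255, p(24)=1575, p(25)=1958, p(26)=2436, p(27)=3010, p(28)=3718, p(29)=4565, p(30)=5604, p(31)=6842, p(32)=8349, p(33)=10143, p(34)=12310, p(35)=14883, p(36)=17977, p(37)=21637, p(38)=26015, p(39)=31185, p(40)=37338, p(41)=44583, p(42)=53174, p(43)=63261, p(44)=75175, p(45)=89134, p(46)=105558, p(47)=124754, p(48)=147273, p(49)=173525, p(50)=204226, p(51)=239943, p(52)=281589, p(53)=329931, p(54)=386155, p(55)=451276, p(56)=526823, p(57)=614154, p(58)=715220, p(59)=831820, p(60)=966467, p(61)=1121505, p(62)=1300156, p(63)=1505499, p(64)=1741630, p(65)=2012558, p(66)=2323520, p(67)=2679689, p(68)=3087735, p(69)=3554345, p(70)=4087968, p(71)=4697205, p(72)=5392783, p(73)=6185689, p(74)=7089500, p(75)=8118264, p(76)=9289091, p(77)=10619863, p(78)=12132164, p(79)=13848650, p(80)=15796476, p(81)=18004327, p(82)=20506255, p(83)=23338469, p(84)=26543660, p(85)=30167357, p(86)=34262962, p(87)=38887673, p(88)=44108109, p(89)=49995925, p(90)=56634173, p(91)=64112359, p(92)=72533807, p(93)=82010177, p(94)=92669720, p(95)=104651419, p(96)=118114304, p(97)=133230930, p(98)=150198136, p(99)=169229875, p(100)=190569292, p(101)=214481126, p(102)=241265379, p(103)=271248950, p(104)=304801365, p(105)=342325709, p(106)=384276336, p(107)=431149389, p(108)=483502844, p(109)=541946240, p(110)=607163746, p(111)=679903203, p(112)=761002156, p(113)=851376628, p(114)=952050665, p(115)=1064144451, p(116)=1188908248, p(117)=1327710076, p(118)=1482074143, p(119)=1653668665, p(120)=1844349560, p(121)=2056148051, p(122)=2291320912, p(123)=2552338241, p(124)=2841940500, p(125)=3163127352, p(126)=3519222692, p(127)=3913864295, p(128)=4351078600, p(129)=4835271870, p(130)=5371315400, p(131)=5964539504.
Final step: p(132) = p(131) + p(130) - p(127) - p(125) + p(120) + p(117) - p(110) - p(106) + p(97) + p(92) - p(81) - p(75) + p(62) + p(55) - p(40) - p(32) + p(15) + p(6)
= 5964539504 + 5371315400 - 3913864295 - 3163127352 + 1844349560 + 1327710076 - 607163746 - 384276336 + 133230930 + 72533807 - 18004327 - 8118264 + 1300156 + 451276 - 37338 - 8349 + 176 + 11
= 6620830889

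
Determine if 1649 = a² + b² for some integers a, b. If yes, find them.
7² + 40² (a=7, b=40)

Factorization: 1649 = 17 × 97
By Fermat: n is sum of two squares iff every prime p ≡ 3 (mod 4) appears to even power.
All primes ≡ 3 (mod 4) appear to even power.
Search a = 0, 1, 2, … for 1649 - a² a perfect square: first hit at a = 7: 1649 - 49 = 1600 = 40².
1649 = 7² + 40² = 49 + 1600 ✓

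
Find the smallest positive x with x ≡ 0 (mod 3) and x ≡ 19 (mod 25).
69

Using Chinese Remainder Theorem:
M = 3 × 25 = 75
M1 = 25, M2 = 3
y1 = 25^(-1) mod 3 = 1
y2 = 3^(-1) mod 25 = 17
x = (0×25×1 + 19×3×17) mod 75 = 69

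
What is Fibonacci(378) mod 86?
4

Matrix identity: Q^n = [[F_(n+1), F_n], [F_n, F_(n-1)]] with Q = [[1,1],[1,0]].
n = 378 = 101111010₂. Square-and-multiply, entries mod 86:
Q^1 = [[1,1],[1,0]]
Q^2 = (Q^1)² = [[2,1],[1,1]]
Q^5 = (Q^2)²·Q = [[8,5],[5,3]]
Q^11 = (Q^5)²·Q = [[58,3],[3,55]]
Q^23 = (Q^11)²·Q = [[14,19],[19,81]]
Q^47 = (Q^23)²·Q = [[40,41],[41,85]]
Q^94 = (Q^47)² = [[13,51],[51,48]]
Q^189 = (Q^94)²·Q = [[33,18],[18,15]]
Q^378 = (Q^189)² = [[37,4],[4,33]]
F_378 mod 86 = Q^378[0][1] = 4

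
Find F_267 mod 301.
131

Matrix identity: Q^n = [[F_(n+1), F_n], [F_n, F_(n-1)]] with Q = [[1,1],[1,0]].
n = 267 = 100001011₂. Square-and-multiply, entries mod 301:
Q^1 = [[1,1],[1,0]]
Q^2 = (Q^1)² = [[2,1],[1,1]]
Q^4 = (Q^2)² = [[5,3],[3,2]]
Q^8 = (Q^4)² = [[34,21],[21,13]]
Q^16 = (Q^8)² = [[92,84],[84,8]]
Q^33 = (Q^16)²·Q = [[141,169],[169,273]]
Q^66 = (Q^33)² = [[282,134],[134,148]]
Q^133 = (Q^66)²·Q = [[85,257],[257,129]]
Q^267 = (Q^133)²·Q = [[46,131],[131,216]]
F_267 mod 301 = Q^267[0][1] = 131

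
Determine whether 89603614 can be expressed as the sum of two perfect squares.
Not possible

Factorization: 89603614 = 2 × 41 × 103^3
By Fermat: n is sum of two squares iff every prime p ≡ 3 (mod 4) appears to even power.
Prime(s) ≡ 3 (mod 4) with odd exponent: [(103, 3)]
Therefore 89603614 cannot be expressed as a² + b².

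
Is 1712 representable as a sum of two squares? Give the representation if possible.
Not possible

Factorization: 1712 = 2^4 × 107
By Fermat: n is sum of two squares iff every prime p ≡ 3 (mod 4) appears to even power.
Prime(s) ≡ 3 (mod 4) with odd exponent: [(107, 1)]
Therefore 1712 cannot be expressed as a² + b².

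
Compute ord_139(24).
69

139 is prime, so ord(24) divides φ(139) = 138.
Divisors of 138: 1, 2, 3, 6, 23, 46, 69, 138.
Repeated squaring: 24^1 ≡ 24, 24^2 ≡ 20, 24^4 ≡ 122, 24^8 ≡ 11, 24^16 ≡ 121, 24^32 ≡ 46, 24^64 ≡ 31, 24^128 ≡ 127 (mod 139).
Test 24^d mod 139 for each divisor d in increasing order:
24^1 ≡ 24
24^2 ≡ 20
24^3 = 24^2·24^1 ≡ 63
24^6 = 24^4·24^2 ≡ 77
24^23 = 24^16·24^4·24^2·24^1 ≡ 96
24^46 = 24^32·24^8·24^4·24^2 ≡ 42
24^69 = 24^64·24^4·24^1 ≡ 1  ← first divisor giving 1
The order is 69.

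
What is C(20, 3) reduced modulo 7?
6

Using Lucas' theorem:
Write n=20 and k=3 in base 7:
n in base 7: [2, 6]
k in base 7: [0, 3]
C(20,3) mod 7 = ∏ C(n_i, k_i) mod 7
Digit binomials (mod 7): C(2,0) = 1; C(6,3) = 20 ≡ 6
Product: 1 × 6 = 6 ≡ 6 (mod 7)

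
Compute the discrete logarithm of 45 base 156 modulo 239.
26

Baby-step giant-step with step n = ⌈√239⌉ = 16.
Baby steps 156^j mod 239 (j:value) for j=0..15: 0:1, 1:156, 2:197, 3:140, 4:91, 5:95, 6:2, 7:73, 8:155, 9:41, 10:182, 11:190, 12:4, 13:146, 14:71, 15:82.
Giant-step multiplier: 156^(-16) ≡ 156^(238-16) = 156^222 ≡ 174 (mod 239).
Giant steps γ_i = 45·174^i mod 239: γ_0=45, γ_1=182 (in table at j=10).
x = i·n + j = 1·16 + 10 = 26.
Check: 156^26 ≡ 45 (mod 239).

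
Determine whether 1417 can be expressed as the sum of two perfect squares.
11² + 36² (a=11, b=36)

Factorization: 1417 = 13 × 109
By Fermat: n is sum of two squares iff every prime p ≡ 3 (mod 4) appears to even power.
All primes ≡ 3 (mod 4) appear to even power.
Search a = 0, 1, 2, … for 1417 - a² a perfect square: first hit at a = 11: 1417 - 121 = 1296 = 36².
1417 = 11² + 36² = 121 + 1296 ✓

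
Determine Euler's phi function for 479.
478

479 = 479
φ(n) = n × ∏(1 - 1/p) for each prime p dividing n
φ(479) = 479 × (1 - 1/479) = 478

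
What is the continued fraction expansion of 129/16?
[8; 16]

Euclidean algorithm steps:
129 = 8 × 16 + 1
16 = 16 × 1 + 0
Continued fraction: [8; 16]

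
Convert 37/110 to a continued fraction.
[0; 2, 1, 36]

Euclidean algorithm steps:
37 = 0 × 110 + 37
110 = 2 × 37 + 36
37 = 1 × 36 + 1
36 = 36 × 1 + 0
Continued fraction: [0; 2, 1, 36]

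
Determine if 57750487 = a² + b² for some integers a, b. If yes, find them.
Not possible

Factorization: 57750487 = 83^3 × 101
By Fermat: n is sum of two squares iff every prime p ≡ 3 (mod 4) appears to even power.
Prime(s) ≡ 3 (mod 4) with odd exponent: [(83, 3)]
Therefore 57750487 cannot be expressed as a² + b².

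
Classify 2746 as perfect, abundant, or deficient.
deficient

Proper divisors of 2746: sum = 1 + 2 + 1373 = 1376
Since 1376 < 2746, 2746 is deficient.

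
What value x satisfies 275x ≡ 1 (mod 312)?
59

gcd(275, 312) = 1, so the inverse exists.
Extended Euclidean algorithm on (312, 275):
312 = 1 × 275 + 37  ⟹  37 = (1)·312 + (-1)·275
275 = 7 × 37 + 16  ⟹  16 = (-7)·312 + (8)·275
37 = 2 × 16 + 5  ⟹  5 = (15)·312 + (-17)·275
16 = 3 × 5 + 1  ⟹  1 = (-52)·312 + (59)·275
So (59)·275 ≡ 1 (mod 312), i.e. 275^(-1) ≡ 59 (mod 312).
Check: 275 × 59 = 16225 ≡ 1 (mod 312)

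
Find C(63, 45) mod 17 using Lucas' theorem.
2

Using Lucas' theorem:
Write n=63 and k=45 in base 17:
n in base 17: [3, 12]
k in base 17: [2, 11]
C(63,45) mod 17 = ∏ C(n_i, k_i) mod 17
Digit binomials (mod 17): C(3,2) = 3; C(12,11) = 12
Product: 3 × 12 = 36 ≡ 2 (mod 17)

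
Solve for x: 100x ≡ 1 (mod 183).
97

gcd(100, 183) = 1, so the inverse exists.
Extended Euclidean algorithm on (183, 100):
183 = 1 × 100 + 83  ⟹  83 = (1)·183 + (-1)·100
100 = 1 × 83 + 17  ⟹  17 = (-1)·183 + (2)·100
83 = 4 × 17 + 15  ⟹  15 = (5)·183 + (-9)·100
17 = 1 × 15 + 2  ⟹  2 = (-6)·183 + (11)·100
15 = 7 × 2 + 1  ⟹  1 = (47)·183 + (-86)·100
So (-86)·100 ≡ 1 (mod 183), i.e. 100^(-1) ≡ -86 ≡ 97 (mod 183).
Check: 100 × 97 = 9700 ≡ 1 (mod 183)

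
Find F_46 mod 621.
620

Matrix identity: Q^n = [[F_(n+1), F_n], [F_n, F_(n-1)]] with Q = [[1,1],[1,0]].
n = 46 = 101110₂. Square-and-multiply, entries mod 621:
Q^1 = [[1,1],[1,0]]
Q^2 = (Q^1)² = [[2,1],[1,1]]
Q^5 = (Q^2)²·Q = [[8,5],[5,3]]
Q^11 = (Q^5)²·Q = [[144,89],[89,55]]
Q^23 = (Q^11)²·Q = [[414,91],[91,323]]
Q^46 = (Q^23)² = [[208,620],[620,209]]
F_46 mod 621 = Q^46[0][1] = 620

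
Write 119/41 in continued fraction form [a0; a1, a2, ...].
[2; 1, 9, 4]

Euclidean algorithm steps:
119 = 2 × 41 + 37
41 = 1 × 37 + 4
37 = 9 × 4 + 1
4 = 4 × 1 + 0
Continued fraction: [2; 1, 9, 4]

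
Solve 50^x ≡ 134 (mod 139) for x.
103

Baby-step giant-step with step n = ⌈√139⌉ = 12.
Baby steps 50^j mod 139 (j:value) for j=0..11: 0:1, 1:50, 2:137, 3:39, 4:4, 5:61, 6:131, 7:17, 8:16, 9:105, 10:107, 11:68.
Giant-step multiplier: 50^(-12) ≡ 50^(138-12) = 50^126 ≡ 63 (mod 139).
Giant steps γ_i = 134·63^i mod 139: γ_0=134, γ_1=102, γ_2=32, γ_3=70, γ_4=101, γ_5=108, γ_6=132, γ_7=115, γ_8=17 (in table at j=7).
x = i·n + j = 8·12 + 7 = 103.
Check: 50^103 ≡ 134 (mod 139).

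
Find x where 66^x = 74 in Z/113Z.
73

Baby-step giant-step with step n = ⌈√113⌉ = 11.
Baby steps 66^j mod 113 (j:value) for j=0..10: 0:1, 1:66, 2:62, 3:24, 4:2, 5:19, 6:11, 7:48, 8:4, 9:38, 10:22.
Giant-step multiplier: 66^(-11) ≡ 66^(112-11) = 66^101 ≡ 93 (mod 113).
Giant steps γ_i = 74·93^i mod 113: γ_0=74, γ_1=102, γ_2=107, γ_3=7, γ_4=86, γ_5=88, γ_6=48 (in table at j=7).
x = i·n + j = 6·11 + 7 = 73.
Check: 66^73 ≡ 74 (mod 113).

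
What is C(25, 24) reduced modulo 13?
12

Using Lucas' theorem:
Write n=25 and k=24 in base 13:
n in base 13: [1, 12]
k in base 13: [1, 11]
C(25,24) mod 13 = ∏ C(n_i, k_i) mod 13
Digit binomials (mod 13): C(1,1) = 1; C(12,11) = 12
Product: 1 × 12 = 12 ≡ 12 (mod 13)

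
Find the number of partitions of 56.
526823

p(n) counts ways to write n as a sum of positive integers (order ignored).
Euler's pentagonal recurrence: p(k) = p(k-1) + p(k-2) - p(k-5) - p(k-7) + p(k-12) + p(k-15) - ... (offsets j(3j∓1)/2, signs ++--, p(0)=1, p(<0)=0).
DP table for k = 0..55: p(0)=1, p(1)=1, p(2)=2, p(3)=3, p(4)=5, p(5)=7, p(6)=11, p(7)=15, p(8)=22, p(9)=30, p(10)=42, p(11)=56, p(12)=77, p(13)=101, p(14)=135, p(15)=176, p(16)=231, p(17)=297, p(18)=385, p(19)=490, p(20)=627, p(21)=792, p(22)=1002, p(23)=1255, p(24)=1575, p(25)=1958, p(26)=2436, p(27)=3010, p(28)=3718, p(29)=4565, p(30)=5604, p(31)=6842, p(32)=8349, p(33)=10143, p(34)=12310, p(35)=14883, p(36)=17977, p(37)=21637, p(38)=26015, p(39)=31185, p(40)=37338, p(41)=44583, p(42)=53174, p(43)=63261, p(44)=75175, p(45)=89134, p(46)=105558, p(47)=124754, p(48)=147273, p(49)=173525, p(50)=204226, p(51)=239943, p(52)=281589, p(53)=329931, p(54)=386155, p(55)=451276.
Final step: p(56) = p(55) + p(54) - p(51) - p(49) + p(44) + p(41) - p(34) - p(30) + p(21) + p(16) - p(5)
= 451276 + 386155 - 239943 - 173525 + 75175 + 44583 - 12310 - 5604 + 792 + 231 - 7
= 526823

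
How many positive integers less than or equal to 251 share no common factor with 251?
250

251 = 251
φ(n) = n × ∏(1 - 1/p) for each prime p dividing n
φ(251) = 251 × (1 - 1/251) = 250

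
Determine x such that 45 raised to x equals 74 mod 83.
3

Baby-step giant-step with step n = ⌈√83⌉ = 10.
Baby steps 45^j mod 83 (j:value) for j=0..9: 0:1, 1:45, 2:33, 3:74, 4:10, 5:35, 6:81, 7:76, 8:17, 9:18.
h = 74 is already in the table at j=3, so x = 3.
Check: 45^3 ≡ 74 (mod 83).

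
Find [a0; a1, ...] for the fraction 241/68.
[3; 1, 1, 5, 6]

Euclidean algorithm steps:
241 = 3 × 68 + 37
68 = 1 × 37 + 31
37 = 1 × 31 + 6
31 = 5 × 6 + 1
6 = 6 × 1 + 0
Continued fraction: [3; 1, 1, 5, 6]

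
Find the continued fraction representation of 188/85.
[2; 4, 1, 2, 1, 1, 2]

Euclidean algorithm steps:
188 = 2 × 85 + 18
85 = 4 × 18 + 13
18 = 1 × 13 + 5
13 = 2 × 5 + 3
5 = 1 × 3 + 2
3 = 1 × 2 + 1
2 = 2 × 1 + 0
Continued fraction: [2; 4, 1, 2, 1, 1, 2]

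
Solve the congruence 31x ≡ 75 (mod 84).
x ≡ 81 (mod 84)

gcd(31, 84) = 1, which divides 75, so solutions exist.
Find 31^(-1) mod 84 by the extended Euclidean algorithm:
84 = 2 × 31 + 22  ⟹  22 = (1)·84 + (-2)·31
31 = 1 × 22 + 9  ⟹  9 = (-1)·84 + (3)·31
22 = 2 × 9 + 4  ⟹  4 = (3)·84 + (-8)·31
9 = 2 × 4 + 1  ⟹  1 = (-7)·84 + (19)·31
So (19)·31 ≡ 1 (mod 84), i.e. 31^(-1) ≡ 19 (mod 84).
x ≡ 19 × 75 = 1425 ≡ 81 (mod 84).
Check: 31 × 81 = 2511 ≡ 75 (mod 84).
Unique solution: x ≡ 81 (mod 84)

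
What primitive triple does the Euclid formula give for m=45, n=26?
(1349, 2340, 2701)

Euclid's formula: a = m² - n², b = 2mn, c = m² + n²
m = 45, n = 26
a = 45² - 26² = 2025 - 676 = 1349
b = 2 × 45 × 26 = 2340
c = 45² + 26² = 2025 + 676 = 2701
Verification: 1349² + 2340² = 1819801 + 5475600 = 7295401 = 2701² ✓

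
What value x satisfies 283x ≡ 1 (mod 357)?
82

gcd(283, 357) = 1, so the inverse exists.
Extended Euclidean algorithm on (357, 283):
357 = 1 × 283 + 74  ⟹  74 = (1)·357 + (-1)·283
283 = 3 × 74 + 61  ⟹  61 = (-3)·357 + (4)·283
74 = 1 × 61 + 13  ⟹  13 = (4)·357 + (-5)·283
61 = 4 × 13 + 9  ⟹  9 = (-19)·357 + (24)·283
13 = 1 × 9 + 4  ⟹  4 = (23)·357 + (-29)·283
9 = 2 × 4 + 1  ⟹  1 = (-65)·357 + (82)·283
So (82)·283 ≡ 1 (mod 357), i.e. 283^(-1) ≡ 82 (mod 357).
Check: 283 × 82 = 23206 ≡ 1 (mod 357)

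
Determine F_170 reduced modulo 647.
338

Matrix identity: Q^n = [[F_(n+1), F_n], [F_n, F_(n-1)]] with Q = [[1,1],[1,0]].
n = 170 = 10101010₂. Square-and-multiply, entries mod 647:
Q^1 = [[1,1],[1,0]]
Q^2 = (Q^1)² = [[2,1],[1,1]]
Q^5 = (Q^2)²·Q = [[8,5],[5,3]]
Q^10 = (Q^5)² = [[89,55],[55,34]]
Q^21 = (Q^10)²·Q = [[242,594],[594,295]]
Q^42 = (Q^21)² = [[555,7],[7,548]]
Q^85 = (Q^42)²·Q = [[59,102],[102,604]]
Q^170 = (Q^85)² = [[298,338],[338,607]]
F_170 mod 647 = Q^170[0][1] = 338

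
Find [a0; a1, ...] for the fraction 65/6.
[10; 1, 5]

Euclidean algorithm steps:
65 = 10 × 6 + 5
6 = 1 × 5 + 1
5 = 5 × 1 + 0
Continued fraction: [10; 1, 5]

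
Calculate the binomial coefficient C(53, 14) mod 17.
0

Using Lucas' theorem:
Write n=53 and k=14 in base 17:
n in base 17: [3, 2]
k in base 17: [0, 14]
C(53,14) mod 17 = ∏ C(n_i, k_i) mod 17
Digit binomials (mod 17): C(3,0) = 1; C(2,14) = 0 (k_i > n_i)
Product: 1 × 0 = 0 ≡ 0 (mod 17)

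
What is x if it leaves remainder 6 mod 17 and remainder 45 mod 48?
669

Using Chinese Remainder Theorem:
M = 17 × 48 = 816
M1 = 48, M2 = 17
y1 = 48^(-1) mod 17 = 11
y2 = 17^(-1) mod 48 = 17
x = (6×48×11 + 45×17×17) mod 816 = 669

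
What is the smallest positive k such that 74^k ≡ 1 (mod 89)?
88

89 is prime, so ord(74) divides φ(89) = 88.
Divisors of 88: 1, 2, 4, 8, 11, 22, 44, 88.
Repeated squaring: 74^1 ≡ 74, 74^2 ≡ 47, 74^4 ≡ 73, 74^8 ≡ 78, 74^16 ≡ 32, 74^32 ≡ 45, 74^64 ≡ 67 (mod 89).
Test 74^d mod 89 for each divisor d in increasing order:
74^1 ≡ 74
74^2 ≡ 47
74^4 ≡ 73
74^8 ≡ 78
74^11 = 74^8·74^2·74^1 ≡ 12
74^22 = 74^16·74^4·74^2 ≡ 55
74^44 = 74^32·74^8·74^4 ≡ 88
74^88 = 74^64·74^16·74^8 ≡ 1  ← first divisor giving 1
The order is 88.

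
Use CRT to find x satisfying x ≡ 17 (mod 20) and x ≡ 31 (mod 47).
877

Using Chinese Remainder Theorem:
M = 20 × 47 = 940
M1 = 47, M2 = 20
y1 = 47^(-1) mod 20 = 3
y2 = 20^(-1) mod 47 = 40
x = (17×47×3 + 31×20×40) mod 940 = 877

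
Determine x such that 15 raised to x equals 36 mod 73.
4

Baby-step giant-step with step n = ⌈√73⌉ = 9.
Baby steps 15^j mod 73 (j:value) for j=0..8: 0:1, 1:15, 2:6, 3:17, 4:36, 5:29, 6:70, 7:28, 8:55.
h = 36 is already in the table at j=4, so x = 4.
Check: 15^4 ≡ 36 (mod 73).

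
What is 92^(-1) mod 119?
22

gcd(92, 119) = 1, so the inverse exists.
Extended Euclidean algorithm on (119, 92):
119 = 1 × 92 + 27  ⟹  27 = (1)·119 + (-1)·92
92 = 3 × 27 + 11  ⟹  11 = (-3)·119 + (4)·92
27 = 2 × 11 + 5  ⟹  5 = (7)·119 + (-9)·92
11 = 2 × 5 + 1  ⟹  1 = (-17)·119 + (22)·92
So (22)·92 ≡ 1 (mod 119), i.e. 92^(-1) ≡ 22 (mod 119).
Check: 92 × 22 = 2024 ≡ 1 (mod 119)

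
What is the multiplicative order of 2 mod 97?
48

97 is prime, so ord(2) divides φ(97) = 96.
Divisors of 96: 1, 2, 3, 4, 6, 8, 12, 16, 24, 32, 48, 96.
Repeated squaring: 2^1 ≡ 2, 2^2 ≡ 4, 2^4 ≡ 16, 2^8 ≡ 62, 2^16 ≡ 61, 2^32 ≡ 35, 2^64 ≡ 61 (mod 97).
Test 2^d mod 97 for each divisor d in increasing order:
2^1 ≡ 2
2^2 ≡ 4
2^3 = 2^2·2^1 ≡ 8
2^4 ≡ 16
2^6 = 2^4·2^2 ≡ 64
2^8 ≡ 62
2^12 = 2^8·2^4 ≡ 22
2^16 ≡ 61
2^24 = 2^16·2^8 ≡ 96
2^32 ≡ 35
2^48 = 2^32·2^16 ≡ 1  ← first divisor giving 1
The order is 48.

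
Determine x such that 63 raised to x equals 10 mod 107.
2

Baby-step giant-step with step n = ⌈√107⌉ = 11.
Baby steps 63^j mod 107 (j:value) for j=0..10: 0:1, 1:63, 2:10, 3:95, 4:100, 5:94, 6:37, 7:84, 8:49, 9:91, 10:62.
h = 10 is already in the table at j=2, so x = 2.
Check: 63^2 ≡ 10 (mod 107).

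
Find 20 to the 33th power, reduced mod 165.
80

Repeated squaring. Binary of 33 = 100001.
20^1 ≡ 20 (mod 165); 20^2 ≡ 70 (mod 165); 20^4 ≡ 115 (mod 165); 20^8 ≡ 25 (mod 165); 20^16 ≡ 130 (mod 165); 20^32 ≡ 70 (mod 165)
20^33 = 20^1 × 20^32 ≡ 80 (mod 165)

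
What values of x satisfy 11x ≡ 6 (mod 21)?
x ≡ 12 (mod 21)

gcd(11, 21) = 1, which divides 6, so solutions exist.
Find 11^(-1) mod 21 by the extended Euclidean algorithm:
21 = 1 × 11 + 10  ⟹  10 = (1)·21 + (-1)·11
11 = 1 × 10 + 1  ⟹  1 = (-1)·21 + (2)·11
So (2)·11 ≡ 1 (mod 21), i.e. 11^(-1) ≡ 2 (mod 21).
x ≡ 2 × 6 = 12 ≡ 12 (mod 21).
Check: 11 × 12 = 132 ≡ 6 (mod 21).
Unique solution: x ≡ 12 (mod 21)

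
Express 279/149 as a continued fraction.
[1; 1, 6, 1, 5, 3]

Euclidean algorithm steps:
279 = 1 × 149 + 130
149 = 1 × 130 + 19
130 = 6 × 19 + 16
19 = 1 × 16 + 3
16 = 5 × 3 + 1
3 = 3 × 1 + 0
Continued fraction: [1; 1, 6, 1, 5, 3]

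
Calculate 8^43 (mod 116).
108

Repeated squaring. Binary of 43 = 101011.
8^1 ≡ 8 (mod 116); 8^2 ≡ 64 (mod 116); 8^4 ≡ 36 (mod 116); 8^8 ≡ 20 (mod 116); 8^16 ≡ 52 (mod 116); 8^32 ≡ 36 (mod 116)
8^43 = 8^1 × 8^2 × 8^8 × 8^32 ≡ 108 (mod 116)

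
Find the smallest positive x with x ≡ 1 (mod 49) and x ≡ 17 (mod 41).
99

Using Chinese Remainder Theorem:
M = 49 × 41 = 2009
M1 = 41, M2 = 49
y1 = 41^(-1) mod 49 = 6
y2 = 49^(-1) mod 41 = 36
x = (1×41×6 + 17×49×36) mod 2009 = 99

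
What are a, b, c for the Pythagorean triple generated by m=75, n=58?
(2261, 8700, 8989)

Euclid's formula: a = m² - n², b = 2mn, c = m² + n²
m = 75, n = 58
a = 75² - 58² = 5625 - 3364 = 2261
b = 2 × 75 × 58 = 8700
c = 75² + 58² = 5625 + 3364 = 8989
Verification: 2261² + 8700² = 5112121 + 75690000 = 80802121 = 8989² ✓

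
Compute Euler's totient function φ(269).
268

269 = 269
φ(n) = n × ∏(1 - 1/p) for each prime p dividing n
φ(269) = 269 × (1 - 1/269) = 268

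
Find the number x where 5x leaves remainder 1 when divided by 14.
3

gcd(5, 14) = 1, so the inverse exists.
Extended Euclidean algorithm on (14, 5):
14 = 2 × 5 + 4  ⟹  4 = (1)·14 + (-2)·5
5 = 1 × 4 + 1  ⟹  1 = (-1)·14 + (3)·5
So (3)·5 ≡ 1 (mod 14), i.e. 5^(-1) ≡ 3 (mod 14).
Check: 5 × 3 = 15 ≡ 1 (mod 14)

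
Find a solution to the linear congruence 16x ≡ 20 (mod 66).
x ≡ 26 (mod 33)

gcd(16, 66) = 2, which divides 20, so solutions exist.
Divide through by 2: 8x ≡ 10 (mod 33).
Find 8^(-1) mod 33 by the extended Euclidean algorithm:
33 = 4 × 8 + 1  ⟹  1 = (1)·33 + (-4)·8
So (-4)·8 ≡ 1 (mod 33), i.e. 8^(-1) ≡ -4 ≡ 29 (mod 33).
x ≡ 29 × 10 = 290 ≡ 26 (mod 33).
Check: 16 × 26 = 416 ≡ 20 (mod 66).
x ≡ 26 (mod 33), giving 2 solutions mod 66.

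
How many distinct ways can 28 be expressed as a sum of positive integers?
3718

p(n) counts ways to write n as a sum of positive integers (order ignored).
Euler's pentagonal recurrence: p(k) = p(k-1) + p(k-2) - p(k-5) - p(k-7) + p(k-12) + p(k-15) - ... (offsets j(3j∓1)/2, signs ++--, p(0)=1, p(<0)=0).
DP table for k = 0..27: p(0)=1, p(1)=1, p(2)=2, p(3)=3, p(4)=5, p(5)=7, p(6)=11, p(7)=15, p(8)=22, p(9)=30, p(10)=42, p(11)=56, p(12)=77, p(13)=101, p(14)=135, p(15)=176, p(16)=231, p(17)=297, p(18)=385, p(19)=490, p(20)=627, p(21)=792, p(22)=1002, p(23)=1255, p(24)=1575, p(25)=1958, p(26)=2436, p(27)=3010.
Final step: p(28) = p(27) + p(26) - p(23) - p(21) + p(16) + p(13) - p(6) - p(2)
= 3010 + 2436 - 1255 - 792 + 231 + 101 - 11 - 2
= 3718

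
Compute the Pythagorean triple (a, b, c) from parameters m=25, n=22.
(141, 1100, 1109)

Euclid's formula: a = m² - n², b = 2mn, c = m² + n²
m = 25, n = 22
a = 25² - 22² = 625 - 484 = 141
b = 2 × 25 × 22 = 1100
c = 25² + 22² = 625 + 484 = 1109
Verification: 141² + 1100² = 19881 + 1210000 = 1229881 = 1109² ✓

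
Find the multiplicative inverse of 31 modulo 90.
61

gcd(31, 90) = 1, so the inverse exists.
Extended Euclidean algorithm on (90, 31):
90 = 2 × 31 + 28  ⟹  28 = (1)·90 + (-2)·31
31 = 1 × 28 + 3  ⟹  3 = (-1)·90 + (3)·31
28 = 9 × 3 + 1  ⟹  1 = (10)·90 + (-29)·31
So (-29)·31 ≡ 1 (mod 90), i.e. 31^(-1) ≡ -29 ≡ 61 (mod 90).
Check: 31 × 61 = 1891 ≡ 1 (mod 90)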